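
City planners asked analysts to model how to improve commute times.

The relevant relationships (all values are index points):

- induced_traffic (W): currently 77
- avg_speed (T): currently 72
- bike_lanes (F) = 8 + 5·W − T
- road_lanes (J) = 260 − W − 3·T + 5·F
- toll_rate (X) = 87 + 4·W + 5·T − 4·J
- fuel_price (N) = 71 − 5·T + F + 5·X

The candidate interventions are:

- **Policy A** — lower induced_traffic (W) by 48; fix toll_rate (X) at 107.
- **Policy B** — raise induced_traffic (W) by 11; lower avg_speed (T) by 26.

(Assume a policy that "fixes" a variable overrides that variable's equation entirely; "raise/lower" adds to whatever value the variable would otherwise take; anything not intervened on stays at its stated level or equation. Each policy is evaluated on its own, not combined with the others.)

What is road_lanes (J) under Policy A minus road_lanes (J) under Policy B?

-1624

Policy A (W − 48, X := 107):
  W = 77 − 48 = 29
  T = 72
  F = 8 + 5·29 − 72 = 81
  J = 260 − 29 − 3·72 + 5·81 = 420
Policy B (W + 11, T − 26):
  W = 77 + 11 = 88
  T = 72 − 26 = 46
  F = 8 + 5·88 − 46 = 402
  J = 260 − 88 − 3·46 + 5·402 = 2044
J: 420 − 2044 = -1624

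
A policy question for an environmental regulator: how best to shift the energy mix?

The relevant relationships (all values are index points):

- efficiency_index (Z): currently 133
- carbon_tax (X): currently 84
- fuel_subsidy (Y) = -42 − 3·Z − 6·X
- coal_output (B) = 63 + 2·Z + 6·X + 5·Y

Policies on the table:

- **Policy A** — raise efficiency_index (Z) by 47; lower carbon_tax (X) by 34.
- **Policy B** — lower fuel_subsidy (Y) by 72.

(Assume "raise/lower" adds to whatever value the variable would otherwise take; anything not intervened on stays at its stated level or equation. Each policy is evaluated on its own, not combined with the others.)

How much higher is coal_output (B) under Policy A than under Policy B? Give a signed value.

Policy A (Z + 47, X − 34):
  Z = 133 + 47 = 180
  X = 84 − 34 = 50
  Y = -42 − 3·180 − 6·50 = -882
  B = 63 + 2·180 + 6·50 + 5·(-882) = -3687
Policy B (Y − 72):
  Z = 133
  X = 84
  Y = -42 − 3·133 − 6·84 (−72 from intervention) = -1017
  B = 63 + 2·133 + 6·84 + 5·(-1017) = -4252
B: -3687 − (-4252) = 565

565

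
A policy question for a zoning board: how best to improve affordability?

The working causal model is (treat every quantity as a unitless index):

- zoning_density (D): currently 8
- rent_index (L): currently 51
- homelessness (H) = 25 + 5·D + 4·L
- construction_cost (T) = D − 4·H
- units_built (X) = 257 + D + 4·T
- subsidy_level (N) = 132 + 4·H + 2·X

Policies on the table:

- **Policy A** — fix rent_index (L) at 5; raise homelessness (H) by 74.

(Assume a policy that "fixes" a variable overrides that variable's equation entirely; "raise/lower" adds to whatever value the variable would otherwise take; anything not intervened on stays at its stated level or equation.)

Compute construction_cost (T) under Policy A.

Policy A (L := 5, H + 74):
  D = 8
  L = 5
  H = 25 + 5·8 + 4·5 (+74 from intervention) = 159
  T = 0 + 8 − 4·159 = -628

-628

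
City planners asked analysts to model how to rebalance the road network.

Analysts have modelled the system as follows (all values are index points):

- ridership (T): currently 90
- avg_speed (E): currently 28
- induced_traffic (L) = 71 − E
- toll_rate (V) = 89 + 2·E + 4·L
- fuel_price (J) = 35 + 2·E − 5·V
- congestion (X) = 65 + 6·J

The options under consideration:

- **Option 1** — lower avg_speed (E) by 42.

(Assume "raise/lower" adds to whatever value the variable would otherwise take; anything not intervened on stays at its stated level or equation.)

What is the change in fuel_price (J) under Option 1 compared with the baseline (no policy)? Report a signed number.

-504

Baseline:
  E = 28
  L = 71 − 28 = 43
  V = 89 + 2·28 + 4·43 = 317
  J = 35 + 2·28 − 5·317 = -1494
Option 1 (E − 42):
  E = 28 − 42 = -14
  L = 71 − (-14) = 85
  V = 89 + 2·(-14) + 4·85 = 401
  J = 35 + 2·(-14) − 5·401 = -1998
Change in J: -1998 − (-1494) = -504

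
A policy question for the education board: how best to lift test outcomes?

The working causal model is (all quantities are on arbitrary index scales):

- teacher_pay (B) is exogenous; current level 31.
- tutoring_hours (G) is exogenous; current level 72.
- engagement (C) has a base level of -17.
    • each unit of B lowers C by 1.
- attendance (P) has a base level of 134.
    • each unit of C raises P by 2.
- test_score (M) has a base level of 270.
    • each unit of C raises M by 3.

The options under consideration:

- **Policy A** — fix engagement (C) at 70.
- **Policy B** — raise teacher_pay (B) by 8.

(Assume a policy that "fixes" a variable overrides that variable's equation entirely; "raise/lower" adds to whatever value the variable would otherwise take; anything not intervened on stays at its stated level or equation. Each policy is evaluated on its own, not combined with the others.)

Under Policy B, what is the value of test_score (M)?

102

Policy B (B + 8):
  B = 31 + 8 = 39
  C = -17 − 39 = -56
  M = 270 + 3·(-56) = 102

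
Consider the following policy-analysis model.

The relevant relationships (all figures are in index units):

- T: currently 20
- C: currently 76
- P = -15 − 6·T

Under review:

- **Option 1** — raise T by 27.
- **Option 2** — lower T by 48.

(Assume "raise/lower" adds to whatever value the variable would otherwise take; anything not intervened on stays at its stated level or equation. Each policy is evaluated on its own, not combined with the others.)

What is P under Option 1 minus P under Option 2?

Option 1 (T + 27):
  T = 20 + 27 = 47
  P = -15 − 6·47 = -297
Option 2 (T − 48):
  T = 20 − 48 = -28
  P = -15 − 6·(-28) = 153
P: -297 − 153 = -450

-450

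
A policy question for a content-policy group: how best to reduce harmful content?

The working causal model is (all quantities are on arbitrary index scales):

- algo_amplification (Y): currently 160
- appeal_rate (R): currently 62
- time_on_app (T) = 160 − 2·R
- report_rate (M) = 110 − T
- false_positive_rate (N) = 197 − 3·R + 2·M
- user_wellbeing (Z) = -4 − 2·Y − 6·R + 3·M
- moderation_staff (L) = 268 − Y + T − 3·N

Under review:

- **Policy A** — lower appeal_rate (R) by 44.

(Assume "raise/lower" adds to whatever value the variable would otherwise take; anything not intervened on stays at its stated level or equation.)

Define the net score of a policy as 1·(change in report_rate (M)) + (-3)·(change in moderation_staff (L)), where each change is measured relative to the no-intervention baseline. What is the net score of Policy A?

-748

Baseline:
  Y = 160
  R = 62
  T = 160 − 2·62 = 36
  M = 110 − 36 = 74
  N = 197 − 3·62 + 2·74 = 159
  L = 268 − 160 + 36 − 3·159 = -333
Policy A (R − 44):
  Y = 160
  R = 62 − 44 = 18
  T = 160 − 2·18 = 124
  M = 110 − 124 = -14
  N = 197 − 3·18 + 2·(-14) = 115
  L = 268 − 160 + 124 − 3·115 = -113
ΔM = -14 − 74 = -88; ΔL = -113 − (-333) = 220
Score = 1·(-88) + (-3)·220 = -748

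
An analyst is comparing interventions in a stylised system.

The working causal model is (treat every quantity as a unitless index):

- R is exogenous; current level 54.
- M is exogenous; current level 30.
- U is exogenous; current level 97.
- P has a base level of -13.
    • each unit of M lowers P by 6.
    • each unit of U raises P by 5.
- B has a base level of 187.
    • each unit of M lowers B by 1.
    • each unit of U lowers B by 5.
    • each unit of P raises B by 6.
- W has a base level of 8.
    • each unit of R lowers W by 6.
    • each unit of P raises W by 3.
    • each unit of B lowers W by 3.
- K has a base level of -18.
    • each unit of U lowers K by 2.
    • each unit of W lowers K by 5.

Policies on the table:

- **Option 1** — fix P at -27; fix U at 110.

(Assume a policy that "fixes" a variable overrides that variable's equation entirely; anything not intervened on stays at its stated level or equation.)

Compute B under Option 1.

Option 1 (P := -27, U := 110):
  M = 30
  U = 110
  P = -27
  B = 187 − 30 − 5·110 + 6·(-27) = -555

-555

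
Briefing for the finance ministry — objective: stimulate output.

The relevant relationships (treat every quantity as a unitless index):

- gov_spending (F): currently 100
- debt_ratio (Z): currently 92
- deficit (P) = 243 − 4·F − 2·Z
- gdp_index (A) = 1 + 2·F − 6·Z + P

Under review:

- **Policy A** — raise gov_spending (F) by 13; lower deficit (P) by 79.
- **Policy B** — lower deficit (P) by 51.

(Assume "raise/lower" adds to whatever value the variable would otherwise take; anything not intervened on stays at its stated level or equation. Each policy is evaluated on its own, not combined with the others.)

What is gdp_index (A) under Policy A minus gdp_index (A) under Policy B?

Policy A (F + 13, P − 79):
  F = 100 + 13 = 113
  Z = 92
  P = 243 − 4·113 − 2·92 (−79 from intervention) = -472
  A = 1 + 2·113 − 6·92 + (-472) = -797
Policy B (P − 51):
  F = 100
  Z = 92
  P = 243 − 4·100 − 2·92 (−51 from intervention) = -392
  A = 1 + 2·100 − 6·92 + (-392) = -743
A: -797 − (-743) = -54

-54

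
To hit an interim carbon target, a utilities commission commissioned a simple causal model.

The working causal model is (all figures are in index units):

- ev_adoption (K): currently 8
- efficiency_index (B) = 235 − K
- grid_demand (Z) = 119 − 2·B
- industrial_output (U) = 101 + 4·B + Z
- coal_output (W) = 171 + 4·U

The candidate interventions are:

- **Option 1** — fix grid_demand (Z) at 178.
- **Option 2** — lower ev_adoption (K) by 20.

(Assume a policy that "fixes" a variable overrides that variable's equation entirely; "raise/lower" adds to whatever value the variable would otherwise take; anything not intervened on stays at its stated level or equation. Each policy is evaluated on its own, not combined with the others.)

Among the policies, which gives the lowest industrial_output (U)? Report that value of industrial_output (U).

Option 1 (Z := 178):
  K = 8
  B = 235 − 8 = 227
  Z = 178
  U = 101 + 4·227 + 178 = 1187
Option 2 (K − 20):
  K = 8 − 20 = -12
  B = 235 − (-12) = 247
  Z = 119 − 2·247 = -375
  U = 101 + 4·247 + (-375) = 714
Comparing — Option 1: U=1187, Option 2: U=714. Lowest is 714 (Option 2).

714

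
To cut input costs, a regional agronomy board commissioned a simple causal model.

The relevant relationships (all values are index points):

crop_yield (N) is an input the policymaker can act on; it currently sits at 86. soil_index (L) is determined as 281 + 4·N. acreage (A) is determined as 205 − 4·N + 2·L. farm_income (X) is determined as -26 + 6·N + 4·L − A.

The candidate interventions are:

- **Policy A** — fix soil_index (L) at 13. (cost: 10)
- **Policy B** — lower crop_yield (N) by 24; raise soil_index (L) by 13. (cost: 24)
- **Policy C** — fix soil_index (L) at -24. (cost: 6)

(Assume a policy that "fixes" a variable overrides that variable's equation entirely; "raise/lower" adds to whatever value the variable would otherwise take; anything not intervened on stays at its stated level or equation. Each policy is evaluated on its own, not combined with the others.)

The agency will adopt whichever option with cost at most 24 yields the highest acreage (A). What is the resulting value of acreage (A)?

1041

Policy A (L := 13):
  N = 86
  L = 13
  A = 205 − 4·86 + 2·13 = -113
Policy B (N − 24, L + 13):
  N = 86 − 24 = 62
  L = 281 + 4·62 (+13 from intervention) = 542
  A = 205 − 4·62 + 2·542 = 1041
Policy C (L := -24):
  N = 86
  L = -24
  A = 205 − 4·86 + 2·(-24) = -187
Comparing — Policy A: A=-113, Policy B: A=1041, Policy C: A=-187. Highest is 1041 (Policy B).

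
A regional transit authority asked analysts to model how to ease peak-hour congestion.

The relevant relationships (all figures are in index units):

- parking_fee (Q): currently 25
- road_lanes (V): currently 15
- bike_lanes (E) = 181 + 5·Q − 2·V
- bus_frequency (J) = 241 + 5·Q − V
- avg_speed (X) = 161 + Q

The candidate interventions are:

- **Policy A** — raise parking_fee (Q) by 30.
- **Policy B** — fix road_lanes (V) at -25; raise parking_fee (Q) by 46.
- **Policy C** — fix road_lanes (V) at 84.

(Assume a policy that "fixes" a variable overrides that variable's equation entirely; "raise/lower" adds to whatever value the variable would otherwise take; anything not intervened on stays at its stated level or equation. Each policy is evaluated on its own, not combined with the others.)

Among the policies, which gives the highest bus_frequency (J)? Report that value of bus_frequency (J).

621

Policy A (Q + 30):
  Q = 25 + 30 = 55
  V = 15
  J = 241 + 5·55 − 15 = 501
Policy B (V := -25, Q + 46):
  Q = 25 + 46 = 71
  V = -25
  J = 241 + 5·71 − (-25) = 621
Policy C (V := 84):
  Q = 25
  V = 84
  J = 241 + 5·25 − 84 = 282
Comparing — Policy A: J=501, Policy B: J=621, Policy C: J=282. Highest is 621 (Policy B).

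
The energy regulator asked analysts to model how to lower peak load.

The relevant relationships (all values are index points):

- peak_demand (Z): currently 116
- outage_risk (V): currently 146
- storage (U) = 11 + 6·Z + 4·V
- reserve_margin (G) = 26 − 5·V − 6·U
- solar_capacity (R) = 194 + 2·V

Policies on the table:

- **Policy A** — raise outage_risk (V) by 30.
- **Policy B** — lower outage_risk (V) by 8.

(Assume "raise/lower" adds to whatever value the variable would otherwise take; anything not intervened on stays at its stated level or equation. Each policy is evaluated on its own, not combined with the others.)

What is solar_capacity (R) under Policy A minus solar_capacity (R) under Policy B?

Policy A (V + 30):
  V = 146 + 30 = 176
  R = 194 + 2·176 = 546
Policy B (V − 8):
  V = 146 − 8 = 138
  R = 194 + 2·138 = 470
R: 546 − 470 = 76

76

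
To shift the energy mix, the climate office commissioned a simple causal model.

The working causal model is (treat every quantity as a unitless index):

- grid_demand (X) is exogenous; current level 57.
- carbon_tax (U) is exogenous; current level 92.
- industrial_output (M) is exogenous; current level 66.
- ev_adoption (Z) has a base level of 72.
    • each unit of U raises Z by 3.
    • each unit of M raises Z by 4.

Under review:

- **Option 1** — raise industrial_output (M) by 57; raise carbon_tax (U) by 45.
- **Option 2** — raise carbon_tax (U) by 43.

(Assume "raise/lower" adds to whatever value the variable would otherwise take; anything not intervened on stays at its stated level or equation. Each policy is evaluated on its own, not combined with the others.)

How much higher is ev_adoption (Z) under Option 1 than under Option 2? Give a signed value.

234

Option 1 (M + 57, U + 45):
  U = 92 + 45 = 137
  M = 66 + 57 = 123
  Z = 72 + 3·137 + 4·123 = 975
Option 2 (U + 43):
  U = 92 + 43 = 135
  M = 66
  Z = 72 + 3·135 + 4·66 = 741
Z: 975 − 741 = 234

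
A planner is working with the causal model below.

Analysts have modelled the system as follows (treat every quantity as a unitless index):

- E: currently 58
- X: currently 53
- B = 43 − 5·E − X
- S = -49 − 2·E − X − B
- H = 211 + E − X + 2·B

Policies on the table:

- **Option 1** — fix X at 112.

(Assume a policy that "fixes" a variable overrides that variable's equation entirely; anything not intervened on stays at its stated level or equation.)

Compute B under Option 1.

Option 1 (X := 112):
  E = 58
  X = 112
  B = 43 − 5·58 − 112 = -359

-359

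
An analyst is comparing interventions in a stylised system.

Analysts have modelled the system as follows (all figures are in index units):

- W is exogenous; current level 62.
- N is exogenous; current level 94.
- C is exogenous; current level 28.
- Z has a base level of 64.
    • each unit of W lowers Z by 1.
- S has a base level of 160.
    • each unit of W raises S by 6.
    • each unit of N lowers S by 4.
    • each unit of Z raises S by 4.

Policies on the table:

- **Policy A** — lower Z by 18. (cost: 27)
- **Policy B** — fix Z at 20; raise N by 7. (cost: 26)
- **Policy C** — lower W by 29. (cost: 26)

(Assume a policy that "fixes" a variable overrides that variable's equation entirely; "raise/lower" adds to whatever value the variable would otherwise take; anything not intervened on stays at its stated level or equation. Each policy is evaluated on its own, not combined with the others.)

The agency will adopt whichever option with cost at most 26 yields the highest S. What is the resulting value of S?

Policy B (Z := 20, N + 7):
  W = 62
  N = 94 + 7 = 101
  Z = 20
  S = 160 + 6·62 − 4·101 + 4·20 = 208
Policy C (W − 29):
  W = 62 − 29 = 33
  N = 94
  Z = 64 − 33 = 31
  S = 160 + 6·33 − 4·94 + 4·31 = 106
Comparing — Policy B: S=208, Policy C: S=106. Highest is 208 (Policy B).

208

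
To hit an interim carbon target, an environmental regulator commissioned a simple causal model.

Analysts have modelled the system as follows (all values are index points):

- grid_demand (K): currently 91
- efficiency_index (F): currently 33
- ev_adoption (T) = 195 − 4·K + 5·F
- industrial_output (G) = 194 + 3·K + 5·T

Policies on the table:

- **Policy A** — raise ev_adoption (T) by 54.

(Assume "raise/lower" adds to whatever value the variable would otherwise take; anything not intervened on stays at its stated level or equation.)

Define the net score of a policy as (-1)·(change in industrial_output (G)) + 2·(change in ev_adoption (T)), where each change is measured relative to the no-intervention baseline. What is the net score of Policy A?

Baseline:
  K = 91
  F = 33
  T = 195 − 4·91 + 5·33 = -4
  G = 194 + 3·91 + 5·(-4) = 447
Policy A (T + 54):
  K = 91
  F = 33
  T = 195 − 4·91 + 5·33 (+54 from intervention) = 50
  G = 194 + 3·91 + 5·50 = 717
ΔG = 717 − 447 = 270; ΔT = 50 − (-4) = 54
Score = (-1)·270 + 2·54 = -162

-162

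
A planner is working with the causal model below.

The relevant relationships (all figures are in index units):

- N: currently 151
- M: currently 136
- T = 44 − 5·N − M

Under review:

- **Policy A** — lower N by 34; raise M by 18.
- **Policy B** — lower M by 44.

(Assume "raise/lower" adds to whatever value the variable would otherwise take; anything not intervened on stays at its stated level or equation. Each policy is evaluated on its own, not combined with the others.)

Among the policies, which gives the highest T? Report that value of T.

-695

Policy A (N − 34, M + 18):
  N = 151 − 34 = 117
  M = 136 + 18 = 154
  T = 44 − 5·117 − 154 = -695
Policy B (M − 44):
  N = 151
  M = 136 − 44 = 92
  T = 44 − 5·151 − 92 = -803
Comparing — Policy A: T=-695, Policy B: T=-803. Highest is -695 (Policy A).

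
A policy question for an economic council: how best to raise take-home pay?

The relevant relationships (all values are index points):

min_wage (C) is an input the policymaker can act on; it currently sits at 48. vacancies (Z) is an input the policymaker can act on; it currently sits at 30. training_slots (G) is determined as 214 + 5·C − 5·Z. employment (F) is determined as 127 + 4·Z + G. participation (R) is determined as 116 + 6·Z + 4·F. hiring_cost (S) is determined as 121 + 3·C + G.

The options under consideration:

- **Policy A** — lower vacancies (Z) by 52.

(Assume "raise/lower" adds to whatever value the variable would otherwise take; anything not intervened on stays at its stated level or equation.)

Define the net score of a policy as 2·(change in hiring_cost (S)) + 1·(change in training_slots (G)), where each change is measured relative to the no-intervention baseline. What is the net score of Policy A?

780

Baseline:
  C = 48
  Z = 30
  G = 214 + 5·48 − 5·30 = 304
  S = 121 + 3·48 + 304 = 569
Policy A (Z − 52):
  C = 48
  Z = 30 − 52 = -22
  G = 214 + 5·48 − 5·(-22) = 564
  S = 121 + 3·48 + 564 = 829
ΔS = 829 − 569 = 260; ΔG = 564 − 304 = 260
Score = 2·260 + 1·260 = 780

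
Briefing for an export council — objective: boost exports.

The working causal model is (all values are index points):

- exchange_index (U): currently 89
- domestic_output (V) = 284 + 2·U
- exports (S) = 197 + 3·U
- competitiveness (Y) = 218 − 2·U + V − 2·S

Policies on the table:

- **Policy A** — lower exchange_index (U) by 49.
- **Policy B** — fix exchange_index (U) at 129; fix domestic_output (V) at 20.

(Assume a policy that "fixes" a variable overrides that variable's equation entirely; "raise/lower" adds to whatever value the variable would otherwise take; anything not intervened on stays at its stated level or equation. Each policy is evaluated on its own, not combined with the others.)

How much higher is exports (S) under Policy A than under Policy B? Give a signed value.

Policy A (U − 49):
  U = 89 − 49 = 40
  S = 197 + 3·40 = 317
Policy B (U := 129, V := 20):
  U = 129
  S = 197 + 3·129 = 584
S: 317 − 584 = -267

-267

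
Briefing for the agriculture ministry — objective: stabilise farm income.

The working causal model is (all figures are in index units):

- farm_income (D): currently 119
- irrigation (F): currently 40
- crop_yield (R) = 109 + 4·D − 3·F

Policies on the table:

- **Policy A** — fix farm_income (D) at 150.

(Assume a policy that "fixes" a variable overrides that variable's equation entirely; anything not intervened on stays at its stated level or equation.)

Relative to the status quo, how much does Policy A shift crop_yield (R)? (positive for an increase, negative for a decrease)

Baseline:
  D = 119
  F = 40
  R = 109 + 4·119 − 3·40 = 465
Policy A (D := 150):
  D = 150
  F = 40
  R = 109 + 4·150 − 3·40 = 589
Change in R: 589 − 465 = 124

124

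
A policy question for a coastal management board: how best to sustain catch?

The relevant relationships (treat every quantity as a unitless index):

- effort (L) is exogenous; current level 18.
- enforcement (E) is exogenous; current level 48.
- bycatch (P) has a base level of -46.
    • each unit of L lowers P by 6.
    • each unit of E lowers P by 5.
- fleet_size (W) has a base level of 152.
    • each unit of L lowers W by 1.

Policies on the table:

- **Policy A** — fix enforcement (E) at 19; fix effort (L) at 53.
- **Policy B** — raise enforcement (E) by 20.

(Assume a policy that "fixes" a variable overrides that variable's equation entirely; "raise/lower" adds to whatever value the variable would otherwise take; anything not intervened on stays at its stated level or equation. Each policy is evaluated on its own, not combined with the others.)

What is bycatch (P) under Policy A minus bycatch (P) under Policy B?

Policy A (E := 19, L := 53):
  L = 53
  E = 19
  P = -46 − 6·53 − 5·19 = -459
Policy B (E + 20):
  L = 18
  E = 48 + 20 = 68
  P = -46 − 6·18 − 5·68 = -494
P: -459 − (-494) = 35

35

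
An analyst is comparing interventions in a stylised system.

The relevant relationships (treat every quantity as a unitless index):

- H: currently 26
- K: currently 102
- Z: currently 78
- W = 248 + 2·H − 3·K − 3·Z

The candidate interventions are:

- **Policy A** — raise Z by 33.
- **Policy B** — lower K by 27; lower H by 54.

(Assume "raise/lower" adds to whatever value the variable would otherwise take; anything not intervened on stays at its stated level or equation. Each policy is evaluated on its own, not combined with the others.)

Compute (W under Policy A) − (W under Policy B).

-72

Policy A (Z + 33):
  H = 26
  K = 102
  Z = 78 + 33 = 111
  W = 248 + 2·26 − 3·102 − 3·111 = -339
Policy B (K − 27, H − 54):
  H = 26 − 54 = -28
  K = 102 − 27 = 75
  Z = 78
  W = 248 + 2·(-28) − 3·75 − 3·78 = -267
W: -339 − (-267) = -72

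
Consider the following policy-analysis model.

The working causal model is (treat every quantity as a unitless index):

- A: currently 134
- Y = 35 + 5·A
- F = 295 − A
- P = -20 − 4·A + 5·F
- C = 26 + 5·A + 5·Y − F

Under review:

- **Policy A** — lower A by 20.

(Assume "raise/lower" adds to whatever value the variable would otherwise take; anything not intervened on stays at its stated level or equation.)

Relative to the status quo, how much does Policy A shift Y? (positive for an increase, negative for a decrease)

-100

Baseline:
  A = 134
  Y = 35 + 5·134 = 705
Policy A (A − 20):
  A = 134 − 20 = 114
  Y = 35 + 5·114 = 605
Change in Y: 605 − 705 = -100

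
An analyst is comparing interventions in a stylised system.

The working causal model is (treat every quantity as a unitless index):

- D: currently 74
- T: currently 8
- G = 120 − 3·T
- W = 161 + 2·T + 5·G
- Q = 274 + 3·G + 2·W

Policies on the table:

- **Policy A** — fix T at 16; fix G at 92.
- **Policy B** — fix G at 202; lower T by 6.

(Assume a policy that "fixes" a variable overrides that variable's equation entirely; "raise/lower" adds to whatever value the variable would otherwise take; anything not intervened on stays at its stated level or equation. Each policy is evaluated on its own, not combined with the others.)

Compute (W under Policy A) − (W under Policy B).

-522

Policy A (T := 16, G := 92):
  T = 16
  G = 92
  W = 161 + 2·16 + 5·92 = 653
Policy B (G := 202, T − 6):
  T = 8 − 6 = 2
  G = 202
  W = 161 + 2·2 + 5·202 = 1175
W: 653 − 1175 = -522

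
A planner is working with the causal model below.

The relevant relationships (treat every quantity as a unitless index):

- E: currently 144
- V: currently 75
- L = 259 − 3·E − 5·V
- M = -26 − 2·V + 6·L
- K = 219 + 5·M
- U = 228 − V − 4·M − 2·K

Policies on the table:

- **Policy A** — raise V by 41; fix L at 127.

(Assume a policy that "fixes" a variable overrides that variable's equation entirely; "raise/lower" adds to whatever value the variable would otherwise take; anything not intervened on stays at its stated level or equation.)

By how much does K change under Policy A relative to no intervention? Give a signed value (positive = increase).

19840

Baseline:
  E = 144
  V = 75
  L = 259 − 3·144 − 5·75 = -548
  M = -26 − 2·75 + 6·(-548) = -3464
  K = 219 + 5·(-3464) = -17101
Policy A (V + 41, L := 127):
  E = 144
  V = 75 + 41 = 116
  L = 127
  M = -26 − 2·116 + 6·127 = 504
  K = 219 + 5·504 = 2739
Change in K: 2739 − (-17101) = 19840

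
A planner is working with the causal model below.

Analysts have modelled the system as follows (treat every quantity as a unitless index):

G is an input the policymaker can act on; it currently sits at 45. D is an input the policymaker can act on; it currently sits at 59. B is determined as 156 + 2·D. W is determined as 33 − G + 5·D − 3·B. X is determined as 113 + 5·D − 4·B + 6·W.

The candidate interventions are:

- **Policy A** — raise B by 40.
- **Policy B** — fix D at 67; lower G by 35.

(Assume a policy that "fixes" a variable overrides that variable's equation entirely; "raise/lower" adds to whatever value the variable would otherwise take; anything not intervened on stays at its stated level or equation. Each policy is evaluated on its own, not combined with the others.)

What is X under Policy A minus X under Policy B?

-1018

Policy A (B + 40):
  G = 45
  D = 59
  B = 156 + 2·59 (+40 from intervention) = 314
  W = 33 − 45 + 5·59 − 3·314 = -659
  X = 113 + 5·59 − 4·314 + 6·(-659) = -4802
Policy B (D := 67, G − 35):
  G = 45 − 35 = 10
  D = 67
  B = 156 + 2·67 = 290
  W = 33 − 10 + 5·67 − 3·290 = -512
  X = 113 + 5·67 − 4·290 + 6·(-512) = -3784
X: -4802 − (-3784) = -1018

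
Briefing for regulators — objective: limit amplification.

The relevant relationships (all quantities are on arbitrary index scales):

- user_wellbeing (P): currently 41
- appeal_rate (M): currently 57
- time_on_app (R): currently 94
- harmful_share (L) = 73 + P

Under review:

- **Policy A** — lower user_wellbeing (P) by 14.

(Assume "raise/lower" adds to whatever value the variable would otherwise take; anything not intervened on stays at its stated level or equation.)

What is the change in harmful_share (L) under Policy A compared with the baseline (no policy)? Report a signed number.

Baseline:
  P = 41
  L = 73 + 41 = 114
Policy A (P − 14):
  P = 41 − 14 = 27
  L = 73 + 27 = 100
Change in L: 100 − 114 = -14

-14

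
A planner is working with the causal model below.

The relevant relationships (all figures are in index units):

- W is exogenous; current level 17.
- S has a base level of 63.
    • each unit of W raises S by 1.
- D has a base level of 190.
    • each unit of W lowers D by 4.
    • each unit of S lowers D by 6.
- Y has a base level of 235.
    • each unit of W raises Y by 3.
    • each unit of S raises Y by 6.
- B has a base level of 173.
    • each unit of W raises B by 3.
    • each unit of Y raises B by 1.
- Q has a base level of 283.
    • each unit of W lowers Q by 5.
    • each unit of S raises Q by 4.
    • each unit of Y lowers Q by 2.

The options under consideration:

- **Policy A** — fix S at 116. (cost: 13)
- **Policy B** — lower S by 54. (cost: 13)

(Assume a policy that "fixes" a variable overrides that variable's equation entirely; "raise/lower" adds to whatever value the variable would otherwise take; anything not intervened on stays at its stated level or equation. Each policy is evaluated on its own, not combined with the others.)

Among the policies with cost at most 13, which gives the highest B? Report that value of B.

Policy A (S := 116):
  W = 17
  S = 116
  Y = 235 + 3·17 + 6·116 = 982
  B = 173 + 3·17 + 982 = 1206
Policy B (S − 54):
  W = 17
  S = 63 + 17 (−54 from intervention) = 26
  Y = 235 + 3·17 + 6·26 = 442
  B = 173 + 3·17 + 442 = 666
Comparing — Policy A: B=1206, Policy B: B=666. Highest is 1206 (Policy A).

1206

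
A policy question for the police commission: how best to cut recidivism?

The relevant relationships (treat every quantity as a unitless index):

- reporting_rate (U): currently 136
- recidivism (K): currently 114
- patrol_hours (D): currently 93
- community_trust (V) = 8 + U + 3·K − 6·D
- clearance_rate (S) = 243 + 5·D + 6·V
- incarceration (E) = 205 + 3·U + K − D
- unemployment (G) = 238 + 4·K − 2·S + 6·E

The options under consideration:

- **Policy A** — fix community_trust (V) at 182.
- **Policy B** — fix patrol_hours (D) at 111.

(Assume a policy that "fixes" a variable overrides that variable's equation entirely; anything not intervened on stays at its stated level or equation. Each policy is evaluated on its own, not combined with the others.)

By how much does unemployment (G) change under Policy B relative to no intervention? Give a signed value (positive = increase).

Baseline:
  U = 136
  K = 114
  D = 93
  V = 8 + 136 + 3·114 − 6·93 = -72
  S = 243 + 5·93 + 6·(-72) = 276
  E = 205 + 3·136 + 114 − 93 = 634
  G = 238 + 4·114 − 2·276 + 6·634 = 3946
Policy B (D := 111):
  U = 136
  K = 114
  D = 111
  V = 8 + 136 + 3·114 − 6·111 = -180
  S = 243 + 5·111 + 6·(-180) = -282
  E = 205 + 3·136 + 114 − 111 = 616
  G = 238 + 4·114 − 2·(-282) + 6·616 = 4954
Change in G: 4954 − 3946 = 1008

1008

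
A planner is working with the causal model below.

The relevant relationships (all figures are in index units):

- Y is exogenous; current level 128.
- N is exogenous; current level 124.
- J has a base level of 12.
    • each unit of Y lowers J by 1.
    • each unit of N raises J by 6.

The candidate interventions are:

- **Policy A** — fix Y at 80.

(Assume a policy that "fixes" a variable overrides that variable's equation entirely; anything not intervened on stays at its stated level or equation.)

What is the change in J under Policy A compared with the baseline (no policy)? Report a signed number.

Baseline:
  Y = 128
  N = 124
  J = 12 − 128 + 6·124 = 628
Policy A (Y := 80):
  Y = 80
  N = 124
  J = 12 − 80 + 6·124 = 676
Change in J: 676 − 628 = 48

48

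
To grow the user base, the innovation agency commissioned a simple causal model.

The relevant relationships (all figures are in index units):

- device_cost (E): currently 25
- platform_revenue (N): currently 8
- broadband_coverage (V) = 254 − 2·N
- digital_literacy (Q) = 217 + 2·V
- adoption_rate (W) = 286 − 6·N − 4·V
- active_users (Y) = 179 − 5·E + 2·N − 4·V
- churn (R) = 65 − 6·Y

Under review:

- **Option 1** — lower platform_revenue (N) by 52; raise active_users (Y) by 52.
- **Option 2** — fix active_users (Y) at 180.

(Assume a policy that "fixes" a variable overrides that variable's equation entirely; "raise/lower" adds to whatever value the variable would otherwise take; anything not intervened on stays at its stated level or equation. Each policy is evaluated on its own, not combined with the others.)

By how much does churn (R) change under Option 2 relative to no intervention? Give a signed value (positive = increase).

-6372

Baseline:
  E = 25
  N = 8
  V = 254 − 2·8 = 238
  Y = 179 − 5·25 + 2·8 − 4·238 = -882
  R = 65 − 6·(-882) = 5357
Option 2 (Y := 180):
  E = 25
  N = 8
  V = 254 − 2·8 = 238
  Y = 180
  R = 65 − 6·180 = -1015
Change in R: -1015 − 5357 = -6372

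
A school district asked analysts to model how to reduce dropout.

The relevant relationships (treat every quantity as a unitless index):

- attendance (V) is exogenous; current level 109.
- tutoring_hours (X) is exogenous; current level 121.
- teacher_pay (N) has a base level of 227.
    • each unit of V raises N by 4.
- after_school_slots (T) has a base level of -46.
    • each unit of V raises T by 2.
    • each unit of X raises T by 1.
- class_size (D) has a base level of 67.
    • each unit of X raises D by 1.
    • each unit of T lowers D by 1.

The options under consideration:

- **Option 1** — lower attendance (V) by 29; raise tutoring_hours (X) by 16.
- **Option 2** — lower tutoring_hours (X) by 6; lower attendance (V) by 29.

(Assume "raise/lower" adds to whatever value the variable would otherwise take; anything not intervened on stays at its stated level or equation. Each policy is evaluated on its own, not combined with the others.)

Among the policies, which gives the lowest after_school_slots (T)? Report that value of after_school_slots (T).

229

Option 1 (V − 29, X + 16):
  V = 109 − 29 = 80
  X = 121 + 16 = 137
  T = -46 + 2·80 + 137 = 251
Option 2 (X − 6, V − 29):
  V = 109 − 29 = 80
  X = 121 − 6 = 115
  T = -46 + 2·80 + 115 = 229
Comparing — Option 1: T=251, Option 2: T=229. Lowest is 229 (Option 2).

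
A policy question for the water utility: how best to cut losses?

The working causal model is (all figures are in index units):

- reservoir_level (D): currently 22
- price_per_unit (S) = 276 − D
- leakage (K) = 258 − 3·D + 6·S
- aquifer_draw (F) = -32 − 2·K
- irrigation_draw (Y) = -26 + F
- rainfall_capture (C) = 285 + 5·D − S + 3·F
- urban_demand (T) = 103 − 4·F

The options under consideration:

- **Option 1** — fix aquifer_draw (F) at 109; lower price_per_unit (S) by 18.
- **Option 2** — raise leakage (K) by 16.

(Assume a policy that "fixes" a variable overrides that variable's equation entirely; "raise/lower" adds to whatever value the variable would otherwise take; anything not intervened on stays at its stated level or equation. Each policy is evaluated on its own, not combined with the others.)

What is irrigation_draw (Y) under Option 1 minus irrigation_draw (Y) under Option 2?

3605

Option 1 (F := 109, S − 18):
  D = 22
  S = 276 − 22 (−18 from intervention) = 236
  K = 258 − 3·22 + 6·236 = 1608
  F = 109
  Y = -26 + 109 = 83
Option 2 (K + 16):
  D = 22
  S = 276 − 22 = 254
  K = 258 − 3·22 + 6·254 (+16 from intervention) = 1732
  F = -32 − 2·1732 = -3496
  Y = -26 + (-3496) = -3522
Y: 83 − (-3522) = 3605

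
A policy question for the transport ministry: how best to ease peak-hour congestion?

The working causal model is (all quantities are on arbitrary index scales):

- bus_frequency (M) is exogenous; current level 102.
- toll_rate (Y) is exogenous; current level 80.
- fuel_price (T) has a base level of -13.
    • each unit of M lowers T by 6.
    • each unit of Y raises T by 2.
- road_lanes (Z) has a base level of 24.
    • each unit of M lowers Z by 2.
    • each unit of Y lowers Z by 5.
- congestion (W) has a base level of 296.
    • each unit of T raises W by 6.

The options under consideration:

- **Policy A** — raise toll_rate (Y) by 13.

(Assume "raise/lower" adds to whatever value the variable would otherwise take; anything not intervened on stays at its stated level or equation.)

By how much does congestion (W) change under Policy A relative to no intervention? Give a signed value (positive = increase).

Baseline:
  M = 102
  Y = 80
  T = -13 − 6·102 + 2·80 = -465
  W = 296 + 6·(-465) = -2494
Policy A (Y + 13):
  M = 102
  Y = 80 + 13 = 93
  T = -13 − 6·102 + 2·93 = -439
  W = 296 + 6·(-439) = -2338
Change in W: -2338 − (-2494) = 156

156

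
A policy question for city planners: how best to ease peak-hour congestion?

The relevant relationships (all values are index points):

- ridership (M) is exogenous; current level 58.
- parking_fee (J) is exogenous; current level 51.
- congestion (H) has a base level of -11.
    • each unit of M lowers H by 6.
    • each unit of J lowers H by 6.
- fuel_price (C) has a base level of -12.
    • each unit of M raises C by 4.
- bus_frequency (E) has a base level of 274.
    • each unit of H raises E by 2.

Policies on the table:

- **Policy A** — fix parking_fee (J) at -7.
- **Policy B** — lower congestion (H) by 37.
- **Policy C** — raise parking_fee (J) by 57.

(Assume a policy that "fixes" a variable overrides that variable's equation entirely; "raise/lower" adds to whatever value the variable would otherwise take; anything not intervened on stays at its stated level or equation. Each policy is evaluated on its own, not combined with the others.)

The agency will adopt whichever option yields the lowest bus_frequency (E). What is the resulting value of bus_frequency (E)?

-1740

Policy A (J := -7):
  M = 58
  J = -7
  H = -11 − 6·58 − 6·(-7) = -317
  E = 274 + 2·(-317) = -360
Policy B (H − 37):
  M = 58
  J = 51
  H = -11 − 6·58 − 6·51 (−37 from intervention) = -702
  E = 274 + 2·(-702) = -1130
Policy C (J + 57):
  M = 58
  J = 51 + 57 = 108
  H = -11 − 6·58 − 6·108 = -1007
  E = 274 + 2·(-1007) = -1740
Comparing — Policy A: E=-360, Policy B: E=-1130, Policy C: E=-1740. Lowest is -1740 (Policy C).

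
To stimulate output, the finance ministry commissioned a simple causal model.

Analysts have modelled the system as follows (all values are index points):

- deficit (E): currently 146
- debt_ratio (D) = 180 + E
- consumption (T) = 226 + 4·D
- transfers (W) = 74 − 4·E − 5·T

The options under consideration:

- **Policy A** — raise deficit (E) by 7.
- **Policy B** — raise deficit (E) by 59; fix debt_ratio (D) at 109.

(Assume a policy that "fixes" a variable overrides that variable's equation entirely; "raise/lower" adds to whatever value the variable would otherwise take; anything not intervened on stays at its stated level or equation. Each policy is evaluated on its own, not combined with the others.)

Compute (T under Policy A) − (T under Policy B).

Policy A (E + 7):
  E = 146 + 7 = 153
  D = 180 + 153 = 333
  T = 226 + 4·333 = 1558
Policy B (E + 59, D := 109):
  E = 146 + 59 = 205
  D = 109
  T = 226 + 4·109 = 662
T: 1558 − 662 = 896

896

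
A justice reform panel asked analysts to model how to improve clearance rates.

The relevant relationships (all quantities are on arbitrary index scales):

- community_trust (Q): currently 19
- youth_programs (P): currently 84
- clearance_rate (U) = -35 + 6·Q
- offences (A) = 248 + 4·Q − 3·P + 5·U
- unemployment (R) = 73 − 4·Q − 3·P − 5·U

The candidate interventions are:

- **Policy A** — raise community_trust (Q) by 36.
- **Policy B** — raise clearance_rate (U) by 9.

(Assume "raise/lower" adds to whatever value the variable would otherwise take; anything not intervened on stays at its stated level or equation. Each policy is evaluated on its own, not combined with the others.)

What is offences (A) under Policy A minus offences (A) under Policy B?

1179

Policy A (Q + 36):
  Q = 19 + 36 = 55
  P = 84
  U = -35 + 6·55 = 295
  A = 248 + 4·55 − 3·84 + 5·295 = 1691
Policy B (U + 9):
  Q = 19
  P = 84
  U = -35 + 6·19 (+9 from intervention) = 88
  A = 248 + 4·19 − 3·84 + 5·88 = 512
A: 1691 − 512 = 1179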